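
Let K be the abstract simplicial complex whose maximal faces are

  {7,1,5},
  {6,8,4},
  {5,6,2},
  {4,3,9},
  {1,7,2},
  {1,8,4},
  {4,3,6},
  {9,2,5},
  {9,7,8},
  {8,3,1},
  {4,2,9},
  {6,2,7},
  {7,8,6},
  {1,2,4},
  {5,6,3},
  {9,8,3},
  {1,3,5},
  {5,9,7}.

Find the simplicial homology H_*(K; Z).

We work with the vertex ordering 1 < 2 < 3 < 4 < 5 < 6 < 7 < 8 < 9. The simplices of K, each written with vertices in increasing order, are:

  0-simplices (9): [1], [2], [3], [4], [5], [6], [7], [8], [9]
  1-simplices (27): (27 of them)
  2-simplices (18): [1,2,4], [1,2,7], [1,3,5], [1,3,8], [1,4,8], [1,5,7], [2,4,9], [2,5,6], [2,5,9], [2,6,7], [3,4,6], [3,4,9], [3,5,6], [3,8,9], [4,6,8], [5,7,9], [6,7,8], [7,8,9]

Hence C_0 ≅ Z^9, C_1 ≅ Z^27, C_2 ≅ Z^18.

Boundary ∂_1: C_1 → C_0 maps an edge to its endpoints' difference, ∂[p,q] = q − p. For instance
  ∂[4,9] = [9] − [4].
As a 9×27 matrix over Z this has rank 8, with invariant factors (1,1,1,1,1,1,1,1).

∂_2: C_2 → C_1 maps a triangle to the signed sum of its edges. For instance
  ∂[2,6,7] = [6,7] − [2,7] + [2,6],
  ∂[7,8,9] = [8,9] − [7,9] + [7,8].
The 27×18 boundary matrix has rank 18 and Smith normal form diag(1,1,1,1,1,1,1,1,1,1,1,1,1,1,1,1,1,2).

From H_k ≅ ker(∂_k) / im(∂_{k+1}) we obtain:

  H_0: rank C_0 − rank ∂_1 = 9 − 8 = 1, and the invariant factors of ∂_1 are all 1, so H_0 = Z.
  H_1: rank ker ∂_1 − rank ∂_2 = (27 − 8) − 18 = 1, and ∂_2 has invariant factor 2 > 1, so H_1 = Z ⊕ Z/2Z.
  H_2: rank ker ∂_2 − rank ∂_3 = (18 − 18) − 0 = 0, and there is no ∂_3, so H_2 = 0.

(K is a triangulation of the Klein bottle.)

H_0 = Z,  H_1 = Z ⊕ Z/2Z,  H_2 = 0.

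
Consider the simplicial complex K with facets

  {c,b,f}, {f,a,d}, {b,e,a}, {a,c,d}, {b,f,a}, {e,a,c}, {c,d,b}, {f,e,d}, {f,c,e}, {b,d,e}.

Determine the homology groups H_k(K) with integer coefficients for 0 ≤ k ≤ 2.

Order the vertices as a < b < c < d < e < f. Listing each simplex with vertices in this order, K has dimension 2 with simplices:

  0-simplices (6): a, b, c, d, e, f
  1-simplices (15): ab, ac, ad, ae, af, bc, bd, be, bf, cd, ce, cf, de, df, ef
  2-simplices (10): abe, abf, acd, ace, adf, bcd, bcf, bde, cef, def

Hence C_0 ≅ Z^6, C_1 ≅ Z^15, C_2 ≅ Z^10.

The boundary map ∂_1: C_1 → C_0 is given by ∂[p,q] = [q] − [p].
This gives a 6×15 integer matrix of rank 5; reducing to Smith normal form yields diagonal entries (1,1,1,1,1).

The boundary map ∂_2: C_2 → C_1 maps a triangle to the signed sum of its edges. For instance
  ∂bcf = cf − bf + bc,
  ∂acd = cd − ad + ac.
The resulting 15×10 matrix has rank 10, and its Smith normal form has invariant factors (1,1,1,1,1,1,1,1,1,2).

Now H_k = ker ∂_k / im ∂_{k+1}, so:

  H_0: rank C_0 − rank ∂_1 = 6 − 5 = 1, and the invariant factors of ∂_1 are all 1, so H_0 ≅ Z.
  H_1: rank ker ∂_1 − rank ∂_2 = (15 − 5) − 10 = 0, and ∂_2 has invariant factor 2 > 1, so H_1 ≅ Z/2.
  H_2: rank ker ∂_2 − rank ∂_3 = (10 − 10) − 0 = 0, and there is no ∂_3, so H_2 ≅ 0.

H_0 ≅ Z,  H_1 ≅ Z/2,  H_2 = 0.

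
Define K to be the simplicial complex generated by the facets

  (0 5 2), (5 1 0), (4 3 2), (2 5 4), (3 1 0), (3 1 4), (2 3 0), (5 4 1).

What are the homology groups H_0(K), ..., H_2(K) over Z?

H_0 ≅ Z,  H_1 = 0,  H_2 ≅ Z.

Order the vertices as 0 < 1 < 2 < 3 < 4 < 5. Listing each simplex with vertices in this order, K has dimension 2 with simplices:

  0-simplices (6): [0], [1], [2], [3], [4], [5]
  1-simplices (12): [0,1], [0,2], [0,3], [0,5], [1,3], [1,4], [1,5], [2,3], [2,4], [2,5], [3,4], [4,5]
  2-simplices (8): [0,1,3], [0,1,5], [0,2,3], [0,2,5], [1,3,4], [1,4,5], [2,3,4], [2,4,5]

so the chain groups are C_0 ≅ Z^6, C_1 ≅ Z^12, C_2 ≅ Z^8.

Boundary ∂_1: C_1 → C_0 sends each edge [p,q] (with p < q) to q − p.
The resulting 6×12 matrix has rank 5, and its Smith normal form has invariant factors (1,1,1,1,1).

The boundary map ∂_2: C_2 → C_1 maps a triangle to the signed sum of its edges. For instance
  ∂[0,2,3] = [2,3] − [0,3] + [0,2],
  ∂[0,1,3] = [1,3] − [0,3] + [0,1].
The resulting 12×8 matrix has rank 7, and its Smith normal form has invariant factors (1,1,1,1,1,1,1).

Now H_k = ker ∂_k / im ∂_{k+1}, so:

  H_0: rank C_0 − rank ∂_1 = 6 − 5 = 1, and the invariant factors of ∂_1 are all 1, so H_0 ≅ Z.
  H_1: rank ker ∂_1 − rank ∂_2 = (12 − 5) − 7 = 0, and the invariant factors of ∂_2 are all 1, so H_1 ≅ 0.
  H_2: rank ker ∂_2 − rank ∂_3 = (8 − 7) − 0 = 1, and there is no ∂_3, so H_2 ≅ Z.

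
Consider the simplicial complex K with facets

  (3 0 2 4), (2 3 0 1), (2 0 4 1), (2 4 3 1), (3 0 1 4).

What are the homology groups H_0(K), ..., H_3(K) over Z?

Order the vertices as 0 < 1 < 2 < 3 < 4. Listing each simplex with vertices in this order, K has dimension 3 with simplices:

  0-simplices (5): [0], [1], [2], [3], [4]
  1-simplices (10): [0,1], [0,2], [0,3], [0,4], [1,2], [1,3], [1,4], [2,3], [2,4], [3,4]
  2-simplices (10): [0,1,2], [0,1,3], [0,1,4], [0,2,3], [0,2,4], [0,3,4], [1,2,3], [1,2,4], [1,3,4], [2,3,4]
  3-simplices (5): [0,1,2,3], [0,1,2,4], [0,1,3,4], [0,2,3,4], [1,2,3,4]

Hence C_0 ≅ Z^5, C_1 ≅ Z^10, C_2 ≅ Z^10, C_3 ≅ Z^5.

The boundary map ∂_1: C_1 → C_0 is given by ∂[p,q] = [q] − [p]. For instance
  ∂[0,4] = [4] − [0].
As a 5×10 matrix over Z this has rank 4, with invariant factors (1,1,1,1).

Boundary ∂_2: C_2 → C_1 sends each 2-simplex [p,q,r] to [q,r] − [p,r] + [p,q]. For instance
  ∂[0,1,2] = [1,2] − [0,2] + [0,1],
  ∂[1,3,4] = [3,4] − [1,4] + [1,3].
As a 10×10 matrix over Z this has rank 6, with invariant factors (1,1,1,1,1,1).

∂_3: C_3 → C_2 sends each 3-simplex σ to the alternating sum Σ_i (−1)^i (σ with its i-th vertex removed). For instance
  ∂[1,2,3,4] = [2,3,4] − [1,3,4] + [1,2,4] − [1,2,3],
  ∂[0,1,3,4] = [1,3,4] − [0,3,4] + [0,1,4] − [0,1,3].
This gives a 10×5 integer matrix of rank 4; reducing to Smith normal form yields diagonal entries (1,1,1,1).

Now H_k = ker ∂_k / im ∂_{k+1}, so:

  H_0: rank C_0 − rank ∂_1 = 5 − 4 = 1, and the invariant factors of ∂_1 are all 1, so H_0 ≅ Z.
  H_1: rank ker ∂_1 − rank ∂_2 = (10 − 4) − 6 = 0, and the invariant factors of ∂_2 are all 1, so H_1 ≅ 0.
  H_2: rank ker ∂_2 − rank ∂_3 = (10 − 6) − 4 = 0, and the invariant factors of ∂_3 are all 1, so H_2 ≅ 0.
  H_3: rank ker ∂_3 − rank ∂_4 = (5 − 4) − 0 = 1, and there is no ∂_4, so H_3 ≅ Z.

As a check, the Euler characteristic is 5 − 10 + 10 − 5 = 0, which agrees with 1 − 0 + 0 − 1 = 0.

H_0 = Z,  H_1 = 0,  H_2 = 0,  H_3 = Z.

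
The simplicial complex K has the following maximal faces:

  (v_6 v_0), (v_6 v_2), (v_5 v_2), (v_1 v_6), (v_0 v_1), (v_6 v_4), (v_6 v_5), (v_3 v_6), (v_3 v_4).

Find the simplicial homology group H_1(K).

H_1 = Z^3.

Fix the vertex order v_0 < v_1 < v_2 < v_3 < v_4 < v_5 < v_6 and write every simplex with vertices in increasing order. Then dim K = 1 and the simplices of K are:

  0-simplices (7): [v_0], [v_1], [v_2], [v_3], [v_4], [v_5], [v_6]
  1-simplices (9): [v_0,v_1], [v_0,v_6], [v_1,v_6], [v_2,v_5], [v_2,v_6], [v_3,v_4], [v_3,v_6], [v_4,v_6], [v_5,v_6]

giving chain groups C_0 ≅ Z^7, C_1 ≅ Z^9.

∂_1: C_1 → C_0 maps an edge to its endpoints' difference, ∂[p,q] = q − p.
This gives a 7×9 integer matrix of rank 6; reducing to Smith normal form yields diagonal entries (1,1,1,1,1,1).

From H_k ≅ ker(∂_k) / im(∂_{k+1}) we obtain:

  H_1: rank ker ∂_1 − rank ∂_2 = (9 − 6) − 0 = 3, and there is no ∂_2, so H_1 ≅ Z^3.

(K is a triangulation of a wedge of 3 circles.)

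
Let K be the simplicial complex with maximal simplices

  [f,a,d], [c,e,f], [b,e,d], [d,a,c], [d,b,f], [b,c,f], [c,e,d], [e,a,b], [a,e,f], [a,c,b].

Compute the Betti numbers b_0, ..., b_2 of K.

Fix the vertex order a < b < c < d < e < f and write every simplex with vertices in increasing order. Then dim K = 2 and the simplices of K are:

  0-simplices (6): a, b, c, d, e, f
  1-simplices (15): ab, ac, ad, ae, af, bc, bd, be, bf, cd, ce, cf, de, df, ef
  2-simplices (10): abc, abe, acd, adf, aef, bcf, bde, bdf, cde, cef

so the chain groups are C_0 ≅ Z^6, C_1 ≅ Z^15, C_2 ≅ Z^10.

∂_1: C_1 → C_0 sends each edge [p,q] (with p < q) to q − p. For instance
  ∂af = f − a.
As a 6×15 matrix over Z this has rank 5, with invariant factors (1,1,1,1,1).

∂_2: C_2 → C_1 sends each 2-simplex [p,q,r] to [q,r] − [p,r] + [p,q]. For instance
  ∂abe = be − ae + ab,
  ∂bde = de − be + bd.
As a 15×10 matrix over Z this has rank 10, with invariant factors (1,1,1,1,1,1,1,1,1,2).

From H_k ≅ ker(∂_k) / im(∂_{k+1}) we obtain:

  H_0: rank C_0 − rank ∂_1 = 6 − 5 = 1, and the invariant factors of ∂_1 are all 1, so H_0 ≅ Z.
  H_1: rank ker ∂_1 − rank ∂_2 = (15 − 5) − 10 = 0, and ∂_2 has invariant factor 2 > 1, so H_1 ≅ Z/2.
  H_2: rank ker ∂_2 − rank ∂_3 = (10 − 10) − 0 = 0, and there is no ∂_3, so H_2 ≅ 0.

(K is a triangulation of the real projective plane RP^2.)

Hence the Betti numbers are b_0 = 1, b_1 = 0, b_2 = 0.

b_0 = 1, b_1 = 0, b_2 = 0.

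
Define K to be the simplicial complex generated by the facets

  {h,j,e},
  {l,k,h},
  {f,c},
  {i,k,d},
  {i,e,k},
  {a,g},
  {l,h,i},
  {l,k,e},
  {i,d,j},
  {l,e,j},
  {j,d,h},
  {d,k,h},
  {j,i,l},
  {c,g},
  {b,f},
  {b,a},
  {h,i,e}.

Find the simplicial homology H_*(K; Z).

Order the vertices as a < b < c < d < e < f < g < h < i < j < k < l. Listing each simplex with vertices in this order, K has dimension 2 with simplices:

  0-simplices (12): a, b, c, d, e, f, g, h, i, j, k, l
  1-simplices (23): ab, ag, bf, cf, cg, dh, di, dj, dk, eh, ei, ej, ek, el, hi, hj, hk, hl, ij, ik, il, jl, kl
  2-simplices (12): dhj, dhk, dij, dik, ehi, ehj, eik, ejl, ekl, hil, hkl, ijl

giving chain groups C_0 ≅ Z^12, C_1 ≅ Z^23, C_2 ≅ Z^12.

The boundary map ∂_1: C_1 → C_0 sends each edge [p,q] (with p < q) to q − p.
As a 12×23 matrix over Z this has rank 10, with invariant factors (1,1,1,1,1,1,1,1,1,1).

The boundary map ∂_2: C_2 → C_1 maps a triangle to the signed sum of its edges. For instance
  ∂dhj = hj − dj + dh,
  ∂ehi = hi − ei + eh.
This gives a 23×12 integer matrix of rank 12; reducing to Smith normal form yields diagonal entries (1,1,1,1,1,1,1,1,1,1,1,2).

Reading off H_k = ker ∂_k / im ∂_{k+1}:

  H_0: rank C_0 − rank ∂_1 = 12 − 10 = 2, and the invariant factors of ∂_1 are all 1, so H_0 ≅ Z^2.
  H_1: rank ker ∂_1 − rank ∂_2 = (23 − 10) − 12 = 1, and ∂_2 has invariant factor 2 > 1, so H_1 ≅ Z × Z/2.
  H_2: rank ker ∂_2 − rank ∂_3 = (12 − 12) − 0 = 0, and there is no ∂_3, so H_2 ≅ 0.

As a check, the Euler characteristic is 12 − 23 + 12 = 1, which agrees with 2 − 1 + 0 = 1.

H_0 ≅ Z^2,  H_1 ≅ Z × Z/2,  H_2 = 0.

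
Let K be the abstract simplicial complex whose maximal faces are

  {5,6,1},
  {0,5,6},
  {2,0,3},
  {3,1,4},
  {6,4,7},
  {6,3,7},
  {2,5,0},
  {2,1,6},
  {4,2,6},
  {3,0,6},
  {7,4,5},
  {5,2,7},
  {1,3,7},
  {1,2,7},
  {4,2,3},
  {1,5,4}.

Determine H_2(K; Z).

Take the total order 0 < 1 < 2 < 3 < 4 < 5 < 6 < 7 on the vertex set. Then K (dimension 2) consists of the simplices:

  0-simplices (8): [0], [1], [2], [3], [4], [5], [6], [7]
  1-simplices (24): (24 of them)
  2-simplices (16): [0,2,3], [0,2,5], [0,3,6], [0,5,6], [1,2,6], [1,2,7], [1,3,4], [1,3,7], [1,4,5], [1,5,6], [2,3,4], [2,4,6], [2,5,7], [3,6,7], [4,5,7], [4,6,7]

giving chain groups C_0 ≅ Z^8, C_1 ≅ Z^24, C_2 ≅ Z^16.

Boundary ∂_1: C_1 → C_0 sends each edge [p,q] (with p < q) to q − p.
The 8×24 boundary matrix has rank 7 and Smith normal form diag(1,1,1,1,1,1,1).

∂_2: C_2 → C_1 acts by ∂[p,q,r] = [q,r] − [p,r] + [p,q]. For instance
  ∂[0,5,6] = [5,6] − [0,6] + [0,5],
  ∂[4,6,7] = [6,7] − [4,7] + [4,6].
The resulting 24×16 matrix has rank 15, and its Smith normal form has invariant factors (1,1,1,1,1,1,1,1,1,1,1,1,1,1,1).

Now H_k = ker ∂_k / im ∂_{k+1}, so:

  H_2: rank ker ∂_2 − rank ∂_3 = (16 − 15) − 0 = 1, and there is no ∂_3, so H_2 = Z.

H_2 ≅ Z.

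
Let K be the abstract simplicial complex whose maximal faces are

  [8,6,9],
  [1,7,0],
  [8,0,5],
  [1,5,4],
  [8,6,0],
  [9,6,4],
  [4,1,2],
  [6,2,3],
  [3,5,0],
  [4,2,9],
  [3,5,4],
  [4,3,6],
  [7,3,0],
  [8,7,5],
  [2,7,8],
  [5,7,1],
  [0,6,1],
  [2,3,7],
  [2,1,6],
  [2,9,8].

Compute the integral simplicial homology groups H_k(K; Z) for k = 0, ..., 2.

H_0 ≅ Z,  H_1 ≅ Z ⊕ Z/2Z,  H_2 = 0.

We work with the vertex ordering 0 < 1 < 2 < 3 < 4 < 5 < 6 < 7 < 8 < 9. The simplices of K, each written with vertices in increasing order, are:

  0-simplices (10): [0], [1], [2], [3], [4], [5], [6], [7], [8], [9]
  1-simplices (30): (30 of them)
  2-simplices (20): (20 of them)

giving chain groups C_0 ≅ Z^10, C_1 ≅ Z^30, C_2 ≅ Z^20.

Boundary ∂_1: C_1 → C_0 is given by ∂[p,q] = [q] − [p]. For instance
  ∂[0,6] = [6] − [0].
As a 10×30 matrix over Z this has rank 9, with invariant factors (1,1,1,1,1,1,1,1,1).

Boundary ∂_2: C_2 → C_1 sends each 2-simplex [p,q,r] to [q,r] − [p,r] + [p,q]. For instance
  ∂[2,3,6] = [3,6] − [2,6] + [2,3],
  ∂[1,2,4] = [2,4] − [1,4] + [1,2].
The 30×20 boundary matrix has rank 20 and Smith normal form diag(1,1,1,1,1,1,1,1,1,1,1,1,1,1,1,1,1,1,1,2).

Now H_k = ker ∂_k / im ∂_{k+1}, so:

  H_0: rank C_0 − rank ∂_1 = 10 − 9 = 1, and the invariant factors of ∂_1 are all 1, so H_0 ≅ Z.
  H_1: rank ker ∂_1 − rank ∂_2 = (30 − 9) − 20 = 1, and ∂_2 has invariant factor 2 > 1, so H_1 ≅ Z ⊕ Z/2Z.
  H_2: rank ker ∂_2 − rank ∂_3 = (20 − 20) − 0 = 0, and there is no ∂_3, so H_2 ≅ 0.

As a check, the Euler characteristic is 10 − 30 + 20 = 0, which agrees with 1 − 1 + 0 = 0.
(K is a triangulation of the Klein bottle.)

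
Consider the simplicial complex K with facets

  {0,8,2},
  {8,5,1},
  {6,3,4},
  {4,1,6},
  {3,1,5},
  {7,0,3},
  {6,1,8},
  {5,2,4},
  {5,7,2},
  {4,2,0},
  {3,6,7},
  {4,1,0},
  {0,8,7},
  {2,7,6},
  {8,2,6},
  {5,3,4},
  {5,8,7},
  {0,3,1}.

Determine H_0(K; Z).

Take the total order 0 < 1 < 2 < 3 < 4 < 5 < 6 < 7 < 8 on the vertex set. Then K (dimension 2) consists of the simplices:

  0-simplices (9): [0], [1], [2], [3], [4], [5], [6], [7], [8]
  1-simplices (27): (27 of them)
  2-simplices (18): [0,1,3], [0,1,4], [0,2,4], [0,2,8], [0,3,7], [0,7,8], [1,3,5], [1,4,6], [1,5,8], [1,6,8], [2,4,5], [2,5,7], [2,6,7], [2,6,8], [3,4,5], [3,4,6], [3,6,7], [5,7,8]

Hence C_0 ≅ Z^9, C_1 ≅ Z^27, C_2 ≅ Z^18.

∂_1: C_1 → C_0 is given by ∂[p,q] = [q] − [p].
As a 9×27 matrix over Z this has rank 8, with invariant factors (1,1,1,1,1,1,1,1).

∂_2: C_2 → C_1 acts by ∂[p,q,r] = [q,r] − [p,r] + [p,q]. For instance
  ∂[3,4,6] = [4,6] − [3,6] + [3,4],
  ∂[0,1,4] = [1,4] − [0,4] + [0,1].
As a 27×18 matrix over Z this has rank 18, with invariant factors (1,1,1,1,1,1,1,1,1,1,1,1,1,1,1,1,1,2).

From H_k ≅ ker(∂_k) / im(∂_{k+1}) we obtain:

  H_0: rank C_0 − rank ∂_1 = 9 − 8 = 1, and the invariant factors of ∂_1 are all 1, so H_0 = Z.

H_0 = Z.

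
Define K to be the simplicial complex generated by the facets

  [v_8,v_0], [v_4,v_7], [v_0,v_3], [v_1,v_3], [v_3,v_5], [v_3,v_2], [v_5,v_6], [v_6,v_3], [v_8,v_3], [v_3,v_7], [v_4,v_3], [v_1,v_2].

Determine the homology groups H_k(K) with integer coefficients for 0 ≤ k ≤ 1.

H_0 = Z,  H_1 = Z^4.

We work with the vertex ordering v_0 < v_1 < v_2 < v_3 < v_4 < v_5 < v_6 < v_7 < v_8. The simplices of K, each written with vertices in increasing order, are:

  0-simplices (9): [v_0], [v_1], [v_2], [v_3], [v_4], [v_5], [v_6], [v_7], [v_8]
  1-simplices (12): [v_0,v_3], [v_0,v_8], [v_1,v_2], [v_1,v_3], [v_2,v_3], [v_3,v_4], [v_3,v_5], [v_3,v_6], [v_3,v_7], [v_3,v_8], [v_4,v_7], [v_5,v_6]

giving chain groups C_0 ≅ Z^9, C_1 ≅ Z^12.

The boundary map ∂_1: C_1 → C_0 is given by ∂[p,q] = [q] − [p]. For instance
  ∂[v_3,v_4] = [v_4] − [v_3].
The 9×12 boundary matrix has rank 8 and Smith normal form diag(1,1,1,1,1,1,1,1).

From H_k ≅ ker(∂_k) / im(∂_{k+1}) we obtain:

  H_0: rank C_0 − rank ∂_1 = 9 − 8 = 1, and the invariant factors of ∂_1 are all 1, so H_0 = Z.
  H_1: rank ker ∂_1 − rank ∂_2 = (12 − 8) − 0 = 4, and there is no ∂_2, so H_1 = Z^4.

As a check, the Euler characteristic is 9 − 12 = -3, which agrees with 1 − 4 = -3.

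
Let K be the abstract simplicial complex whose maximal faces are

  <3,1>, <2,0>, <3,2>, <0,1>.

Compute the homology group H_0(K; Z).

Fix the vertex order 0 < 1 < 2 < 3 and write every simplex with vertices in increasing order. Then dim K = 1 and the simplices of K are:

  0-simplices (4): [0], [1], [2], [3]
  1-simplices (4): [0,1], [0,2], [1,3], [2,3]

giving chain groups C_0 ≅ Z^4, C_1 ≅ Z^4.

The boundary map ∂_1: C_1 → C_0 sends each edge [p,q] (with p < q) to q − p. For instance
  ∂[1,3] = [3] − [1].
This gives a 4×4 integer matrix of rank 3; reducing to Smith normal form yields diagonal entries (1,1,1).

Computing H_k = (kernel of ∂_k) / (image of ∂_{k+1}):

  H_0: rank C_0 − rank ∂_1 = 4 − 3 = 1, and the invariant factors of ∂_1 are all 1, so H_0 ≅ Z.

H_0 ≅ Z.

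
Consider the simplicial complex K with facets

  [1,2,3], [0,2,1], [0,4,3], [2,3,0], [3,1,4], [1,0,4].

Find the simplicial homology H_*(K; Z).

H_0 ≅ Z,  H_1 = 0,  H_2 ≅ Z.

Fix the vertex order 0 < 1 < 2 < 3 < 4 and write every simplex with vertices in increasing order. Then dim K = 2 and the simplices of K are:

  0-simplices (5): [0], [1], [2], [3], [4]
  1-simplices (9): [0,1], [0,2], [0,3], [0,4], [1,2], [1,3], [1,4], [2,3], [3,4]
  2-simplices (6): [0,1,2], [0,1,4], [0,2,3], [0,3,4], [1,2,3], [1,3,4]

so the chain groups are C_0 ≅ Z^5, C_1 ≅ Z^9, C_2 ≅ Z^6.

Boundary ∂_1: C_1 → C_0 sends each edge [p,q] (with p < q) to q − p. For instance
  ∂[1,2] = [2] − [1].
As a 5×9 matrix over Z this has rank 4, with invariant factors (1,1,1,1).

Boundary ∂_2: C_2 → C_1 maps a triangle to the signed sum of its edges. For instance
  ∂[0,1,4] = [1,4] − [0,4] + [0,1],
  ∂[0,1,2] = [1,2] − [0,2] + [0,1].
As a 9×6 matrix over Z this has rank 5, with invariant factors (1,1,1,1,1).

Reading off H_k = ker ∂_k / im ∂_{k+1}:

  H_0: rank C_0 − rank ∂_1 = 5 − 4 = 1, and the invariant factors of ∂_1 are all 1, so H_0 = Z.
  H_1: rank ker ∂_1 − rank ∂_2 = (9 − 4) − 5 = 0, and the invariant factors of ∂_2 are all 1, so H_1 = 0.
  H_2: rank ker ∂_2 − rank ∂_3 = (6 − 5) − 0 = 1, and there is no ∂_3, so H_2 = Z.

(K is a triangulation of the 2-sphere S^2.)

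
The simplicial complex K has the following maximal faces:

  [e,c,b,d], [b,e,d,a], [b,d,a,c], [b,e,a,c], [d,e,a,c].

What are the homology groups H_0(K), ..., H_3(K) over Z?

We work with the vertex ordering a < b < c < d < e. The simplices of K, each written with vertices in increasing order, are:

  0-simplices (5): a, b, c, d, e
  1-simplices (10): ab, ac, ad, ae, bc, bd, be, cd, ce, de
  2-simplices (10): abc, abd, abe, acd, ace, ade, bcd, bce, bde, cde
  3-simplices (5): abcd, abce, abde, acde, bcde

so the chain groups are C_0 ≅ Z^5, C_1 ≅ Z^10, C_2 ≅ Z^10, C_3 ≅ Z^5.

Boundary ∂_1: C_1 → C_0 is given by ∂[p,q] = [q] − [p].
This gives a 5×10 integer matrix of rank 4; reducing to Smith normal form yields diagonal entries (1,1,1,1).

Boundary ∂_2: C_2 → C_1 sends each 2-simplex [p,q,r] to [q,r] − [p,r] + [p,q]. For instance
  ∂ade = de − ae + ad,
  ∂abc = bc − ac + ab.
This gives a 10×10 integer matrix of rank 6; reducing to Smith normal form yields diagonal entries (1,1,1,1,1,1).

Boundary ∂_3: C_3 → C_2 sends each 3-simplex σ to the alternating sum Σ_i (−1)^i (σ with its i-th vertex removed). For instance
  ∂acde = cde − ade + ace − acd,
  ∂abcd = bcd − acd + abd − abc.
As a 10×5 matrix over Z this has rank 4, with invariant factors (1,1,1,1).

Reading off H_k = ker ∂_k / im ∂_{k+1}:

  H_0: rank C_0 − rank ∂_1 = 5 − 4 = 1, and the invariant factors of ∂_1 are all 1, so H_0 ≅ Z.
  H_1: rank ker ∂_1 − rank ∂_2 = (10 − 4) − 6 = 0, and the invariant factors of ∂_2 are all 1, so H_1 ≅ 0.
  H_2: rank ker ∂_2 − rank ∂_3 = (10 − 6) − 4 = 0, and the invariant factors of ∂_3 are all 1, so H_2 ≅ 0.
  H_3: rank ker ∂_3 − rank ∂_4 = (5 − 4) − 0 = 1, and there is no ∂_4, so H_3 ≅ Z.

(K is a triangulation of the 3-sphere S^3.)

H_0 ≅ Z,  H_1 = 0,  H_2 = 0,  H_3 ≅ Z.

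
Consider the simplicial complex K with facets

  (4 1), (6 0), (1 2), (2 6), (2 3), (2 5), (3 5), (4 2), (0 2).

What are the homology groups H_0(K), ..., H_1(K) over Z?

H_0 ≅ Z,  H_1 ≅ Z^3.

Fix the vertex order 0 < 1 < 2 < 3 < 4 < 5 < 6 and write every simplex with vertices in increasing order. Then dim K = 1 and the simplices of K are:

  0-simplices (7): [0], [1], [2], [3], [4], [5], [6]
  1-simplices (9): [0,2], [0,6], [1,2], [1,4], [2,3], [2,4], [2,5], [2,6], [3,5]

so the chain groups are C_0 ≅ Z^7, C_1 ≅ Z^9.

The boundary map ∂_1: C_1 → C_0 is given by ∂[p,q] = [q] − [p]. For instance
  ∂[1,2] = [2] − [1].
As a 7×9 matrix over Z this has rank 6, with invariant factors (1,1,1,1,1,1).

Computing H_k = (kernel of ∂_k) / (image of ∂_{k+1}):

  H_0: rank C_0 − rank ∂_1 = 7 − 6 = 1, and the invariant factors of ∂_1 are all 1, so H_0 = Z.
  H_1: rank ker ∂_1 − rank ∂_2 = (9 − 6) − 0 = 3, and there is no ∂_2, so H_1 = Z^3.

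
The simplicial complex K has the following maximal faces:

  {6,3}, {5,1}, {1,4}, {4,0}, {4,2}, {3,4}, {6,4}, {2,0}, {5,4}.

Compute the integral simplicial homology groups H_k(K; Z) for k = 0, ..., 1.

H_0 = Z,  H_1 = Z^3.

Order the vertices as 0 < 1 < 2 < 3 < 4 < 5 < 6. Listing each simplex with vertices in this order, K has dimension 1 with simplices:

  0-simplices (7): [0], [1], [2], [3], [4], [5], [6]
  1-simplices (9): [0,2], [0,4], [1,4], [1,5], [2,4], [3,4], [3,6], [4,5], [4,6]

giving chain groups C_0 ≅ Z^7, C_1 ≅ Z^9.

∂_1: C_1 → C_0 sends each edge [p,q] (with p < q) to q − p. For instance
  ∂[4,6] = [6] − [4].
The 7×9 boundary matrix has rank 6 and Smith normal form diag(1,1,1,1,1,1).

From H_k ≅ ker(∂_k) / im(∂_{k+1}) we obtain:

  H_0: rank C_0 − rank ∂_1 = 7 − 6 = 1, and the invariant factors of ∂_1 are all 1, so H_0 = Z.
  H_1: rank ker ∂_1 − rank ∂_2 = (9 − 6) − 0 = 3, and there is no ∂_2, so H_1 = Z^3.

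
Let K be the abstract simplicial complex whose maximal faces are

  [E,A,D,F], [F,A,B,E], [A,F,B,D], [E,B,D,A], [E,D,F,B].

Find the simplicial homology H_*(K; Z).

K has 5 vertices, 10 edges, 10 triangles, 5 3-simplices.
rank ∂_0 = 0, rank ∂_1 = 4 ⇒ b_0 = 5 − 0 − 4 = 1; all invariant factors of ∂_1 are 1 so no torsion. So H_0 ≅ Z.
rank ∂_1 = 4, rank ∂_2 = 6 ⇒ b_1 = 10 − 4 − 6 = 0; all invariant factors of ∂_2 are 1 so no torsion. So H_1 ≅ 0.
rank ∂_2 = 6, rank ∂_3 = 4 ⇒ b_2 = 10 − 6 − 4 = 0; all invariant factors of ∂_3 are 1 so no torsion. So H_2 ≅ 0.
rank ∂_3 = 4, rank ∂_4 = 0 ⇒ b_3 = 5 − 4 − 0 = 1. So H_3 ≅ Z.

H_0 = Z,  H_1 = 0,  H_2 = 0,  H_3 = Z.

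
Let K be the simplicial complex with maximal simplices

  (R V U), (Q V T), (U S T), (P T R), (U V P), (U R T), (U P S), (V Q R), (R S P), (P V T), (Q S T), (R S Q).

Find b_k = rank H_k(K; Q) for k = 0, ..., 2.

Take the total order P < Q < R < S < T < U < V on the vertex set. Then K (dimension 2) consists of the simplices:

  0-simplices (7): P, Q, R, S, T, U, V
  1-simplices (18): PR, PS, PT, PU, PV, QR, QS, QT, QV, RS, RT, RU, RV, ST, SU, TU, TV, UV
  2-simplices (12): PRS, PRT, PSU, PTV, PUV, QRS, QRV, QST, QTV, RTU, RUV, STU

Hence C_0 ≅ Z^7, C_1 ≅ Z^18, C_2 ≅ Z^12.

Boundary ∂_1: C_1 → C_0 sends each edge [p,q] (with p < q) to q − p.
The 7×18 boundary matrix has rank 6 and Smith normal form diag(1,1,1,1,1,1).

The boundary map ∂_2: C_2 → C_1 maps a triangle to the signed sum of its edges. For instance
  ∂RUV = UV − RV + RU,
  ∂QTV = TV − QV + QT.
This gives a 18×12 integer matrix of rank 12; reducing to Smith normal form yields diagonal entries (1,1,1,1,1,1,1,1,1,1,1,2).

Computing H_k = (kernel of ∂_k) / (image of ∂_{k+1}):

  H_0: rank C_0 − rank ∂_1 = 7 − 6 = 1, and the invariant factors of ∂_1 are all 1, so H_0 ≅ Z.
  H_1: rank ker ∂_1 − rank ∂_2 = (18 − 6) − 12 = 0, and ∂_2 has invariant factor 2 > 1, so H_1 ≅ Z/2.
  H_2: rank ker ∂_2 − rank ∂_3 = (12 − 12) − 0 = 0, and there is no ∂_3, so H_2 ≅ 0.

As a check, the Euler characteristic is 7 − 18 + 12 = 1, which agrees with 1 − 0 + 0 = 1.

Hence the Betti numbers are b_0 = 1, b_1 = 0, b_2 = 0.

b_0 = 1, b_1 = 0, b_2 = 0.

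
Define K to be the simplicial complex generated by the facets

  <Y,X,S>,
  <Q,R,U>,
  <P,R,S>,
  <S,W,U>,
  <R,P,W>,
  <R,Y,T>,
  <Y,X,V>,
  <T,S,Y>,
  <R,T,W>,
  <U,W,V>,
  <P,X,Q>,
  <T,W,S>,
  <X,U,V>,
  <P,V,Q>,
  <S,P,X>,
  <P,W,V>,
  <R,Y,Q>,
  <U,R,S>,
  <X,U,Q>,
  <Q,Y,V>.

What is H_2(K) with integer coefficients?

H_2 = 0.

Take the total order P < Q < R < S < T < U < V < W < X < Y on the vertex set. Then K (dimension 2) consists of the simplices:

  0-simplices (10): P, Q, R, S, T, U, V, W, X, Y
  1-simplices (30): PQ, PR, PS, PV, PW, PX, QR, QU, QV, QX, QY, RS, RT, RU, RW, RY, ST, SU, SW, SX, SY, TW, TY, UV, UW, UX, VW, VX, VY, XY
  2-simplices (20): PQV, PQX, PRS, PRW, PSX, PVW, QRU, QRY, QUX, QVY, RSU, RTW, RTY, STW, STY, SUW, SXY, UVW, UVX, VXY

giving chain groups C_0 ≅ Z^10, C_1 ≅ Z^30, C_2 ≅ Z^20.

∂_1: C_1 → C_0 is given by ∂[p,q] = [q] − [p]. For instance
  ∂TW = W − T.
This gives a 10×30 integer matrix of rank 9; reducing to Smith normal form yields diagonal entries (1,1,1,1,1,1,1,1,1).

The boundary map ∂_2: C_2 → C_1 sends each 2-simplex [p,q,r] to [q,r] − [p,r] + [p,q]. For instance
  ∂QRY = RY − QY + QR,
  ∂PVW = VW − PW + PV.
The resulting 30×20 matrix has rank 20, and its Smith normal form has invariant factors (1,1,1,1,1,1,1,1,1,1,1,1,1,1,1,1,1,1,1,2).

From H_k ≅ ker(∂_k) / im(∂_{k+1}) we obtain:

  H_2: rank ker ∂_2 − rank ∂_3 = (20 − 20) − 0 = 0, and there is no ∂_3, so H_2 ≅ 0.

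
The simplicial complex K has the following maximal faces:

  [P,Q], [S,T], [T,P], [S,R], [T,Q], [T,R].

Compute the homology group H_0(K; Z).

H_0 ≅ Z.

Order the vertices as P < Q < R < S < T. Listing each simplex with vertices in this order, K has dimension 1 with simplices:

  0-simplices (5): P, Q, R, S, T
  1-simplices (6): PQ, PT, QT, RS, RT, ST

so the chain groups are C_0 ≅ Z^5, C_1 ≅ Z^6.

The boundary map ∂_1: C_1 → C_0 is given by ∂[p,q] = [q] − [p]. For instance
  ∂QT = T − Q.
The resulting 5×6 matrix has rank 4, and its Smith normal form has invariant factors (1,1,1,1).

From H_k ≅ ker(∂_k) / im(∂_{k+1}) we obtain:

  H_0: rank C_0 − rank ∂_1 = 5 − 4 = 1, and the invariant factors of ∂_1 are all 1, so H_0 = Z.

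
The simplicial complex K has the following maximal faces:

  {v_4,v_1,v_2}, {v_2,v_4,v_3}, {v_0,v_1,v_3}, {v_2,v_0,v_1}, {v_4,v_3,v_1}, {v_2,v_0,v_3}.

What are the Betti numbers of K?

b_0 = 1, b_1 = 0, b_2 = 1.

K has 5 vertices, 9 edges, 6 triangles.
rank ∂_0 = 0, rank ∂_1 = 4 ⇒ b_0 = 5 − 0 − 4 = 1; all invariant factors of ∂_1 are 1 so no torsion. So H_0 = Z.
rank ∂_1 = 4, rank ∂_2 = 5 ⇒ b_1 = 9 − 4 − 5 = 0; all invariant factors of ∂_2 are 1 so no torsion. So H_1 = 0.
rank ∂_2 = 5, rank ∂_3 = 0 ⇒ b_2 = 6 − 5 − 0 = 1. So H_2 = Z.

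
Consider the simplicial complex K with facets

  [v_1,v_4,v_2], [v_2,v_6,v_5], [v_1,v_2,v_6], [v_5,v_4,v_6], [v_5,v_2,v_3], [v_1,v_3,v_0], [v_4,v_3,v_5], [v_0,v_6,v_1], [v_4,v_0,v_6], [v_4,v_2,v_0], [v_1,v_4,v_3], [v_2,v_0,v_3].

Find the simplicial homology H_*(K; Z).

H_0 = Z,  H_1 = Z/2,  H_2 = 0.

Take the total order v_0 < v_1 < v_2 < v_3 < v_4 < v_5 < v_6 on the vertex set. Then K (dimension 2) consists of the simplices:

  0-simplices (7): [v_0], [v_1], [v_2], [v_3], [v_4], [v_5], [v_6]
  1-simplices (18): (18 of them)
  2-simplices (12): (12 of them)

so the chain groups are C_0 ≅ Z^7, C_1 ≅ Z^18, C_2 ≅ Z^12.

Boundary ∂_1: C_1 → C_0 maps an edge to its endpoints' difference, ∂[p,q] = q − p.
The 7×18 boundary matrix has rank 6 and Smith normal form diag(1,1,1,1,1,1).

The boundary map ∂_2: C_2 → C_1 maps a triangle to the signed sum of its edges. For instance
  ∂[v_0,v_1,v_6] = [v_1,v_6] − [v_0,v_6] + [v_0,v_1],
  ∂[v_4,v_5,v_6] = [v_5,v_6] − [v_4,v_6] + [v_4,v_5].
This gives a 18×12 integer matrix of rank 12; reducing to Smith normal form yields diagonal entries (1,1,1,1,1,1,1,1,1,1,1,2).

Reading off H_k = ker ∂_k / im ∂_{k+1}:

  H_0: rank C_0 − rank ∂_1 = 7 − 6 = 1, and the invariant factors of ∂_1 are all 1, so H_0 ≅ Z.
  H_1: rank ker ∂_1 − rank ∂_2 = (18 − 6) − 12 = 0, and ∂_2 has invariant factor 2 > 1, so H_1 ≅ Z/2.
  H_2: rank ker ∂_2 − rank ∂_3 = (12 − 12) − 0 = 0, and there is no ∂_3, so H_2 ≅ 0.

As a check, the Euler characteristic is 7 − 18 + 12 = 1, which agrees with 1 − 0 + 0 = 1.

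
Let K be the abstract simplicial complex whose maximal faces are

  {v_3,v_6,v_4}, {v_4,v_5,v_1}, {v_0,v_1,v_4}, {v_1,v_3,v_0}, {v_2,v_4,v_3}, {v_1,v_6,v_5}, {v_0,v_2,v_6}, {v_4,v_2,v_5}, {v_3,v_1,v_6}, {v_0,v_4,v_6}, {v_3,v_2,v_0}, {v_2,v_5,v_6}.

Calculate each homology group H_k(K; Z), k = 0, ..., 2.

Order the vertices as v_0 < v_1 < v_2 < v_3 < v_4 < v_5 < v_6. Listing each simplex with vertices in this order, K has dimension 2 with simplices:

  0-simplices (7): [v_0], [v_1], [v_2], [v_3], [v_4], [v_5], [v_6]
  1-simplices (18): (18 of them)
  2-simplices (12): (12 of them)

so the chain groups are C_0 ≅ Z^7, C_1 ≅ Z^18, C_2 ≅ Z^12.

Boundary ∂_1: C_1 → C_0 sends each edge [p,q] (with p < q) to q − p. For instance
  ∂[v_5,v_6] = [v_6] − [v_5].
As a 7×18 matrix over Z this has rank 6, with invariant factors (1,1,1,1,1,1).

∂_2: C_2 → C_1 acts by ∂[p,q,r] = [q,r] − [p,r] + [p,q]. For instance
  ∂[v_3,v_4,v_6] = [v_4,v_6] − [v_3,v_6] + [v_3,v_4],
  ∂[v_2,v_3,v_4] = [v_3,v_4] − [v_2,v_4] + [v_2,v_3].
This gives a 18×12 integer matrix of rank 12; reducing to Smith normal form yields diagonal entries (1,1,1,1,1,1,1,1,1,1,1,2).

From H_k ≅ ker(∂_k) / im(∂_{k+1}) we obtain:

  H_0: rank C_0 − rank ∂_1 = 7 − 6 = 1, and the invariant factors of ∂_1 are all 1, so H_0 = Z.
  H_1: rank ker ∂_1 − rank ∂_2 = (18 − 6) − 12 = 0, and ∂_2 has invariant factor 2 > 1, so H_1 = Z/2.
  H_2: rank ker ∂_2 − rank ∂_3 = (12 − 12) − 0 = 0, and there is no ∂_3, so H_2 = 0.

H_0 ≅ Z,  H_1 ≅ Z/2,  H_2 = 0.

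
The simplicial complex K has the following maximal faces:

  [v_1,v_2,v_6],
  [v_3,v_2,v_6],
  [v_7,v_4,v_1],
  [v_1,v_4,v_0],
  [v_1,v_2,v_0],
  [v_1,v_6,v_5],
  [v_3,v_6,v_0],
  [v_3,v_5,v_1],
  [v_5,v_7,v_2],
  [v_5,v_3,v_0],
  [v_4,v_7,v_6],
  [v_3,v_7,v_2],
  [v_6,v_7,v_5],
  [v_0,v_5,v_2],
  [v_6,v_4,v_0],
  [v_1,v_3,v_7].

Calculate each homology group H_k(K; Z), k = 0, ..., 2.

H_0 = Z,  H_1 = Z^2,  H_2 = Z.

Fix the vertex order v_0 < v_1 < v_2 < v_3 < v_4 < v_5 < v_6 < v_7 and write every simplex with vertices in increasing order. Then dim K = 2 and the simplices of K are:

  0-simplices (8): [v_0], [v_1], [v_2], [v_3], [v_4], [v_5], [v_6], [v_7]
  1-simplices (24): (24 of them)
  2-simplices (16): (16 of them)

giving chain groups C_0 ≅ Z^8, C_1 ≅ Z^24, C_2 ≅ Z^16.

Boundary ∂_1: C_1 → C_0 is given by ∂[p,q] = [q] − [p].
As a 8×24 matrix over Z this has rank 7, with invariant factors (1,1,1,1,1,1,1).

Boundary ∂_2: C_2 → C_1 sends each 2-simplex [p,q,r] to [q,r] − [p,r] + [p,q]. For instance
  ∂[v_1,v_4,v_7] = [v_4,v_7] − [v_1,v_7] + [v_1,v_4],
  ∂[v_1,v_3,v_7] = [v_3,v_7] − [v_1,v_7] + [v_1,v_3].
As a 24×16 matrix over Z this has rank 15, with invariant factors (1,1,1,1,1,1,1,1,1,1,1,1,1,1,1).

From H_k ≅ ker(∂_k) / im(∂_{k+1}) we obtain:

  H_0: rank C_0 − rank ∂_1 = 8 − 7 = 1, and the invariant factors of ∂_1 are all 1, so H_0 ≅ Z.
  H_1: rank ker ∂_1 − rank ∂_2 = (24 − 7) − 15 = 2, and the invariant factors of ∂_2 are all 1, so H_1 ≅ Z^2.
  H_2: rank ker ∂_2 − rank ∂_3 = (16 − 15) − 0 = 1, and there is no ∂_3, so H_2 ≅ Z.

As a check, the Euler characteristic is 8 − 24 + 16 = 0, which agrees with 1 − 2 + 1 = 0.
(K is a triangulation of the torus T^2.)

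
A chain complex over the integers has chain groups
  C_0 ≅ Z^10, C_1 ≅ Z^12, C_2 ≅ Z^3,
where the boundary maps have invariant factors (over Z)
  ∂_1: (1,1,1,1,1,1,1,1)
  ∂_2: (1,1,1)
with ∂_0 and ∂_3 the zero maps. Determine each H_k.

H_0: b_0 = 10 − 0 − 8 = 2; torsion from ∂_1 factors > 1: none. So H_0 ≅ Z^2.
H_1: b_1 = 12 − 8 − 3 = 1; torsion from ∂_2 factors > 1: none. So H_1 ≅ Z.
H_2: b_2 = 3 − 3 − 0 = 0; torsion from ∂_3 factors > 1: none. So H_2 ≅ 0.

H_0 ≅ Z^2,  H_1 ≅ Z,  H_2 = 0.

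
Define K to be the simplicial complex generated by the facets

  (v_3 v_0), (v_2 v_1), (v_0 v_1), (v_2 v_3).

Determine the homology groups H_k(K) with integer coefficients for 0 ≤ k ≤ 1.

H_0 ≅ Z,  H_1 ≅ Z.

Fix the vertex order v_0 < v_1 < v_2 < v_3 and write every simplex with vertices in increasing order. Then dim K = 1 and the simplices of K are:

  0-simplices (4): [v_0], [v_1], [v_2], [v_3]
  1-simplices (4): [v_0,v_1], [v_0,v_3], [v_1,v_2], [v_2,v_3]

so the chain groups are C_0 ≅ Z^4, C_1 ≅ Z^4.

∂_1: C_1 → C_0 maps an edge to its endpoints' difference, ∂[p,q] = q − p. For instance
  ∂[v_0,v_1] = [v_1] − [v_0].
The 4×4 boundary matrix has rank 3 and Smith normal form diag(1,1,1).

Reading off H_k = ker ∂_k / im ∂_{k+1}:

  H_0: rank C_0 − rank ∂_1 = 4 − 3 = 1, and the invariant factors of ∂_1 are all 1, so H_0 ≅ Z.
  H_1: rank ker ∂_1 − rank ∂_2 = (4 − 3) − 0 = 1, and there is no ∂_2, so H_1 ≅ Z.

(K is a triangulation of the circle S^1.)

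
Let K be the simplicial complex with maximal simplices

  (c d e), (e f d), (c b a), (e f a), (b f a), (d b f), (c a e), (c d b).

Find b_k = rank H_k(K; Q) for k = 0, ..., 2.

Fix the vertex order a < b < c < d < e < f and write every simplex with vertices in increasing order. Then dim K = 2 and the simplices of K are:

  0-simplices (6): a, b, c, d, e, f
  1-simplices (12): ab, ac, ae, af, bc, bd, bf, cd, ce, de, df, ef
  2-simplices (8): abc, abf, ace, aef, bcd, bdf, cde, def

giving chain groups C_0 ≅ Z^6, C_1 ≅ Z^12, C_2 ≅ Z^8.

Boundary ∂_1: C_1 → C_0 sends each edge [p,q] (with p < q) to q − p. For instance
  ∂de = e − d.
As a 6×12 matrix over Z this has rank 5, with invariant factors (1,1,1,1,1).

Boundary ∂_2: C_2 → C_1 acts by ∂[p,q,r] = [q,r] − [p,r] + [p,q]. For instance
  ∂ace = ce − ae + ac,
  ∂abf = bf − af + ab.
The resulting 12×8 matrix has rank 7, and its Smith normal form has invariant factors (1,1,1,1,1,1,1).

Reading off H_k = ker ∂_k / im ∂_{k+1}:

  H_0: rank C_0 − rank ∂_1 = 6 − 5 = 1, and the invariant factors of ∂_1 are all 1, so H_0 ≅ Z.
  H_1: rank ker ∂_1 − rank ∂_2 = (12 − 5) − 7 = 0, and the invariant factors of ∂_2 are all 1, so H_1 ≅ 0.
  H_2: rank ker ∂_2 − rank ∂_3 = (8 − 7) − 0 = 1, and there is no ∂_3, so H_2 ≅ Z.

(K is a triangulation of the 2-sphere S^2.)

Hence the Betti numbers are b_0 = 1, b_1 = 0, b_2 = 1.

b_0 = 1, b_1 = 0, b_2 = 1.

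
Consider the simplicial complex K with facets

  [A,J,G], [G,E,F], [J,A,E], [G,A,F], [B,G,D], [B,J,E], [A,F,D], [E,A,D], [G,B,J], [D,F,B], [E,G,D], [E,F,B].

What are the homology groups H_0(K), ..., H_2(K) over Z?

H_0 ≅ Z,  H_1 ≅ Z/2,  H_2 = 0.

We work with the vertex ordering A < B < D < E < F < G < J. The simplices of K, each written with vertices in increasing order, are:

  0-simplices (7): A, B, D, E, F, G, J
  1-simplices (18): AD, AE, AF, AG, AJ, BD, BE, BF, BG, BJ, DE, DF, DG, EF, EG, EJ, FG, GJ
  2-simplices (12): ADE, ADF, AEJ, AFG, AGJ, BDF, BDG, BEF, BEJ, BGJ, DEG, EFG

so the chain groups are C_0 ≅ Z^7, C_1 ≅ Z^18, C_2 ≅ Z^12.

The boundary map ∂_1: C_1 → C_0 is given by ∂[p,q] = [q] − [p].
The resulting 7×18 matrix has rank 6, and its Smith normal form has invariant factors (1,1,1,1,1,1).

∂_2: C_2 → C_1 sends each 2-simplex [p,q,r] to [q,r] − [p,r] + [p,q]. For instance
  ∂AGJ = GJ − AJ + AG,
  ∂BGJ = GJ − BJ + BG.
The 18×12 boundary matrix has rank 12 and Smith normal form diag(1,1,1,1,1,1,1,1,1,1,1,2).

From H_k ≅ ker(∂_k) / im(∂_{k+1}) we obtain:

  H_0: rank C_0 − rank ∂_1 = 7 − 6 = 1, and the invariant factors of ∂_1 are all 1, so H_0 = Z.
  H_1: rank ker ∂_1 − rank ∂_2 = (18 − 6) − 12 = 0, and ∂_2 has invariant factor 2 > 1, so H_1 = Z/2.
  H_2: rank ker ∂_2 − rank ∂_3 = (12 − 12) − 0 = 0, and there is no ∂_3, so H_2 = 0.

As a check, the Euler characteristic is 7 − 18 + 12 = 1, which agrees with 1 − 0 + 0 = 1.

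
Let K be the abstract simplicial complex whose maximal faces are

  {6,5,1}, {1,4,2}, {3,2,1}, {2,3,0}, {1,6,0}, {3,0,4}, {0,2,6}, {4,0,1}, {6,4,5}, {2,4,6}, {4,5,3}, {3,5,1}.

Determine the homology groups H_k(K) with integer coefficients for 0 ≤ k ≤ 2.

H_0 = Z,  H_1 = Z/2Z,  H_2 = 0.

Take the total order 0 < 1 < 2 < 3 < 4 < 5 < 6 on the vertex set. Then K (dimension 2) consists of the simplices:

  0-simplices (7): [0], [1], [2], [3], [4], [5], [6]
  1-simplices (18): [0,1], [0,2], [0,3], [0,4], [0,6], [1,2], [1,3], [1,4], [1,5], [1,6], [2,3], [2,4], [2,6], [3,4], [3,5], [4,5], [4,6], [5,6]
  2-simplices (12): [0,1,4], [0,1,6], [0,2,3], [0,2,6], [0,3,4], [1,2,3], [1,2,4], [1,3,5], [1,5,6], [2,4,6], [3,4,5], [4,5,6]

Hence C_0 ≅ Z^7, C_1 ≅ Z^18, C_2 ≅ Z^12.

The boundary map ∂_1: C_1 → C_0 is given by ∂[p,q] = [q] − [p]. For instance
  ∂[0,1] = [1] − [0].
This gives a 7×18 integer matrix of rank 6; reducing to Smith normal form yields diagonal entries (1,1,1,1,1,1).

∂_2: C_2 → C_1 acts by ∂[p,q,r] = [q,r] − [p,r] + [p,q]. For instance
  ∂[0,1,4] = [1,4] − [0,4] + [0,1],
  ∂[1,2,3] = [2,3] − [1,3] + [1,2].
This gives a 18×12 integer matrix of rank 12; reducing to Smith normal form yields diagonal entries (1,1,1,1,1,1,1,1,1,1,1,2).

Now H_k = ker ∂_k / im ∂_{k+1}, so:

  H_0: rank C_0 − rank ∂_1 = 7 − 6 = 1, and the invariant factors of ∂_1 are all 1, so H_0 ≅ Z.
  H_1: rank ker ∂_1 − rank ∂_2 = (18 − 6) − 12 = 0, and ∂_2 has invariant factor 2 > 1, so H_1 ≅ Z/2Z.
  H_2: rank ker ∂_2 − rank ∂_3 = (12 − 12) − 0 = 0, and there is no ∂_3, so H_2 ≅ 0.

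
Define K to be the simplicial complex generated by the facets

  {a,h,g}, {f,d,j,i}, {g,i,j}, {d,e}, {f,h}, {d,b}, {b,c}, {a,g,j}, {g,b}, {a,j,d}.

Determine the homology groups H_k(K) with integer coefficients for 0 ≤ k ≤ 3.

H_0 = Z,  H_1 = Z^2,  H_2 = 0,  H_3 = 0.

Take the total order a < b < c < d < e < f < g < h < i < j on the vertex set. Then K (dimension 3) consists of the simplices:

  0-simplices (10): a, b, c, d, e, f, g, h, i, j
  1-simplices (18): ad, ag, ah, aj, bc, bd, bg, de, df, di, dj, fh, fi, fj, gh, gi, gj, ij
  2-simplices (8): adj, agh, agj, dfi, dfj, dij, fij, gij
  3-simplices (1): dfij

giving chain groups C_0 ≅ Z^10, C_1 ≅ Z^18, C_2 ≅ Z^8, C_3 ≅ Z^1.

Boundary ∂_1: C_1 → C_0 maps an edge to its endpoints' difference, ∂[p,q] = q − p. For instance
  ∂ah = h − a.
The resulting 10×18 matrix has rank 9, and its Smith normal form has invariant factors (1,1,1,1,1,1,1,1,1).

Boundary ∂_2: C_2 → C_1 sends each 2-simplex [p,q,r] to [q,r] − [p,r] + [p,q]. For instance
  ∂agj = gj − aj + ag,
  ∂adj = dj − aj + ad.
The 18×8 boundary matrix has rank 7 and Smith normal form diag(1,1,1,1,1,1,1).

The boundary map ∂_3: C_3 → C_2 sends each 3-simplex σ to the alternating sum Σ_i (−1)^i (σ with its i-th vertex removed). For instance
  ∂dfij = fij − dij + dfj − dfi.
The resulting 8×1 matrix has rank 1, and its Smith normal form has invariant factors (1).

Now H_k = ker ∂_k / im ∂_{k+1}, so:

  H_0: rank C_0 − rank ∂_1 = 10 − 9 = 1, and the invariant factors of ∂_1 are all 1, so H_0 ≅ Z.
  H_1: rank ker ∂_1 − rank ∂_2 = (18 − 9) − 7 = 2, and the invariant factors of ∂_2 are all 1, so H_1 ≅ Z^2.
  H_2: rank ker ∂_2 − rank ∂_3 = (8 − 7) − 1 = 0, and the invariant factors of ∂_3 are all 1, so H_2 ≅ 0.
  H_3: rank ker ∂_3 − rank ∂_4 = (1 − 1) − 0 = 0, and there is no ∂_4, so H_3 ≅ 0.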